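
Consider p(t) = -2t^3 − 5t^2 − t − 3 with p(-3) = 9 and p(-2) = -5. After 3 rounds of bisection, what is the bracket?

[-2.625, -2.5]

m = -2.5, p(m) = -0.5 (−); new bracket [-3, -2.5]
m = -2.75, p(m) = 3.53125 (+); new bracket [-2.75, -2.5]
m = -2.625, p(m) = 1.347656 (+); new bracket [-2.625, -2.5]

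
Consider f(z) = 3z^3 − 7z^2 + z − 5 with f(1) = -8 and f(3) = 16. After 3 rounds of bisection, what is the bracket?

[2.25, 2.5]

z = 2 gives f = -7, negative; keep [2, 3]
z = 2.5 gives f = 0.625, positive; keep [2, 2.5]
z = 2.25 gives f = -4.015625, negative; keep [2.25, 2.5]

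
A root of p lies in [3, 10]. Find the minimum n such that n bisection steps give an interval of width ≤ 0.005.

Width after n steps is 7/2^n. Need 2^n ≥ 7/0.005 = 1400.
2^10 = 1024 < 1400 ≤ 2^11 = 2048, so n = 11.

11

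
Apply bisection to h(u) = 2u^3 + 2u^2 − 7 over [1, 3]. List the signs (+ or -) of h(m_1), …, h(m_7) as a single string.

midpoint 2: h = 17 > 0 → [1, 2]
midpoint 1.5: h = 4.25 > 0 → [1, 1.5]
midpoint 1.25: h = 0.03125 > 0 → [1, 1.25]
midpoint 1.125: h = -1.6211 < 0 → [1.125, 1.25]
midpoint 1.1875: h = -0.8306 < 0 → [1.1875, 1.25]
midpoint 1.21875: h = -0.4088 < 0 → [1.21875, 1.25]
midpoint 1.234375: h = -0.191 < 0 → [1.234375, 1.25]

+++----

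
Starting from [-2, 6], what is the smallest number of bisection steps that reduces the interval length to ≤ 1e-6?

23

Width after n steps is 8/2^n. Need 2^n ≥ 8/1e-6 = 8000000.
2^22 = 4194304 < 8000000 ≤ 2^23 = 8388608, so n = 23.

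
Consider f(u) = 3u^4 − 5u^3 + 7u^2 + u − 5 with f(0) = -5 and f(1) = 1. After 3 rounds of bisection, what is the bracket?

m = 0.5, f(m) = -3.1875 (−); new bracket [0.5, 1]
m = 0.75, f(m) = -1.472656 (−); new bracket [0.75, 1]
m = 0.875, f(m) = -0.356689 (−); new bracket [0.875, 1]

[0.875, 1]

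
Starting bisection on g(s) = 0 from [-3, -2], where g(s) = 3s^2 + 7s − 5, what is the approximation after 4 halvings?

-2.9375

m = -2.5, g(m) = -3.75 (−); new bracket [-3, -2.5]
m = -2.75, g(m) = -1.5625 (−); new bracket [-3, -2.75]
m = -2.875, g(m) = -0.328125 (−); new bracket [-3, -2.875]
m = -2.9375, g(m) = 0.3242 (+); new bracket [-2.9375, -2.875]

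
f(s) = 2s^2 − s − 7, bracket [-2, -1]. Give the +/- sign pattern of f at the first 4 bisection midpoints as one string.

-+-+

f(-1.5) = -1 < 0, so the root lies in [-2, -1.5]
f(-1.75) = 0.875 > 0, so the root lies in [-1.75, -1.5]
f(-1.625) = -0.09375 < 0, so the root lies in [-1.75, -1.625]
f(-1.6875) = 0.3828 > 0, so the root lies in [-1.6875, -1.625]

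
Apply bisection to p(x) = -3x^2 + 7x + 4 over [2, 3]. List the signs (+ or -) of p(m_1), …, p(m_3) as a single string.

++-

m = 2.5, p(m) = 2.75 (+); new bracket [2.5, 3]
m = 2.75, p(m) = 0.5625 (+); new bracket [2.75, 3]
m = 2.875, p(m) = -0.671875 (−); new bracket [2.75, 2.875]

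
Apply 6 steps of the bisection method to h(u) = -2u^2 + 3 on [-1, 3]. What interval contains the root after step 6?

h(1) = 1 > 0, so the root lies in [1, 3]
h(2) = -5 < 0, so the root lies in [1, 2]
h(1.5) = -1.5 < 0, so the root lies in [1, 1.5]
h(1.25) = -0.125 < 0, so the root lies in [1, 1.25]
h(1.125) = 0.4688 > 0, so the root lies in [1.125, 1.25]
h(1.1875) = 0.1797 > 0, so the root lies in [1.1875, 1.25]

[1.1875, 1.25]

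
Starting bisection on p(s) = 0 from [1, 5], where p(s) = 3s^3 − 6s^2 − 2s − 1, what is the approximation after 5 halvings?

2.375

s = 3 gives p = 20, positive; keep [1, 3]
s = 2 gives p = -5, negative; keep [2, 3]
s = 2.5 gives p = 3.375, positive; keep [2, 2.5]
s = 2.25 gives p = -1.7031, negative; keep [2.25, 2.5]
s = 2.375 gives p = 0.5957, positive; keep [2.25, 2.375]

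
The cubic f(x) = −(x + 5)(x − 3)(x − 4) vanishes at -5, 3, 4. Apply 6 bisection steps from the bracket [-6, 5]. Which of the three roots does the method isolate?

-5

x = -0.5 gives f = -70.875, negative; keep [-6, -0.5]
x = -3.25 gives f = -79.296875, negative; keep [-6, -3.25]
x = -4.625 gives f = -24.662109, negative; keep [-6, -4.625]
x = -5.3125 gives f = 24.1907, positive; keep [-5.3125, -4.625]
x = -4.96875 gives f = -2.2334, negative; keep [-5.3125, -4.96875]
x = -5.140625 gives f = 10.464, positive; keep [-5.140625, -4.96875]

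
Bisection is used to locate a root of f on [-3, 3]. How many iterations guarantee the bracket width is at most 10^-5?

20

Width after n steps is 6/2^n. Need 2^n ≥ 6/10^-5 = 600000.
2^19 = 524288 < 600000 ≤ 2^20 = 1048576, so n = 20.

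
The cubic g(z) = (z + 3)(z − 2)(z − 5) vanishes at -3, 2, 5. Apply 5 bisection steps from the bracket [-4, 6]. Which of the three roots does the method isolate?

g(1) = 16 > 0, so the root lies in [-4, 1]
g(-1.5) = 34.125 > 0, so the root lies in [-4, -1.5]
g(-2.75) = 9.203125 > 0, so the root lies in [-4, -2.75]
g(-3.375) = -16.8809 < 0, so the root lies in [-3.375, -2.75]
g(-3.0625) = -2.551 < 0, so the root lies in [-3.0625, -2.75]

-3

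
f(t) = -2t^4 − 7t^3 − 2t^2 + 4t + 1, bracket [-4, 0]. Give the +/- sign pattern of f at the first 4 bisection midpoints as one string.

+-++

f(-2) = 9 > 0, so the root lies in [-4, -2]
f(-3) = -2 < 0, so the root lies in [-3, -2]
f(-2.5) = 9.75 > 0, so the root lies in [-3, -2.5]
f(-2.75) = 6.0703 > 0, so the root lies in [-3, -2.75]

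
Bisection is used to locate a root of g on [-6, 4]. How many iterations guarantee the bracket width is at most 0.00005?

18

Width after n steps is 10/2^n. Need 2^n ≥ 10/0.00005 = 200000.
2^17 = 131072 < 200000 ≤ 2^18 = 262144, so n = 18.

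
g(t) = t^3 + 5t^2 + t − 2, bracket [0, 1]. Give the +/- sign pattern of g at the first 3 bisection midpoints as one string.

midpoint 0.5: g = -0.125 < 0 → [0.5, 1]
midpoint 0.75: g = 1.984375 > 0 → [0.5, 0.75]
midpoint 0.625: g = 0.822266 > 0 → [0.5, 0.625]

-++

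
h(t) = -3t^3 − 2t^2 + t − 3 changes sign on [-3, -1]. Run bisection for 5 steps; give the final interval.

[-1.4375, -1.375]

h(-2) = 11 > 0, so the root lies in [-2, -1]
h(-1.5) = 1.125 > 0, so the root lies in [-1.5, -1]
h(-1.25) = -1.515625 < 0, so the root lies in [-1.5, -1.25]
h(-1.375) = -0.3574 < 0, so the root lies in [-1.5, -1.375]
h(-1.4375) = 0.3411 > 0, so the root lies in [-1.4375, -1.375]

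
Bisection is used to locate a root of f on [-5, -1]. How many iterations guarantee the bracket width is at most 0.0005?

13

Width after n steps is 4/2^n. Need 2^n ≥ 4/0.0005 = 8000.
2^12 = 4096 < 8000 ≤ 2^13 = 8192, so n = 13.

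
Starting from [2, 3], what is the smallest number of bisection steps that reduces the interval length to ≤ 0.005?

Width after n steps is 1/2^n. Need 2^n ≥ 1/0.005 = 200.
2^7 = 128 < 200 ≤ 2^8 = 256, so n = 8.

8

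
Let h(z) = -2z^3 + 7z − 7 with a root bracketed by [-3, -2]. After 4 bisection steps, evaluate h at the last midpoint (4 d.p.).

m = -2.5, h(m) = 6.75 (+); new bracket [-2.5, -2]
m = -2.25, h(m) = 0.03125 (+); new bracket [-2.25, -2]
m = -2.125, h(m) = -2.683594 (−); new bracket [-2.25, -2.125]
m = -2.1875, h(m) = -1.3774 (−); new bracket [-2.25, -2.1875]

-1.3774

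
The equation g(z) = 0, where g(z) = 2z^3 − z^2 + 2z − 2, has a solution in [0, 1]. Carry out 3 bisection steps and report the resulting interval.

[0.75, 0.875]

z = 0.5 gives g = -1, negative; keep [0.5, 1]
z = 0.75 gives g = -0.21875, negative; keep [0.75, 1]
z = 0.875 gives g = 0.324219, positive; keep [0.75, 0.875]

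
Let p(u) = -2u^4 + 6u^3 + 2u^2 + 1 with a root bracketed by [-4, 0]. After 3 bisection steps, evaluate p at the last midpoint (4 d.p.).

p(-2) = -71 < 0, so the root lies in [-2, 0]
p(-1) = -5 < 0, so the root lies in [-1, 0]
p(-0.5) = 0.625 > 0, so the root lies in [-1, -0.5]

0.6250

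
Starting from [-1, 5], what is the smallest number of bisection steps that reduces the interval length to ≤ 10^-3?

Width after n steps is 6/2^n. Need 2^n ≥ 6/10^-3 = 6000.
2^12 = 4096 < 6000 ≤ 2^13 = 8192, so n = 13.

13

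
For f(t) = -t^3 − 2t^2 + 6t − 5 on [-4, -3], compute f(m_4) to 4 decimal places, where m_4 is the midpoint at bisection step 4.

midpoint -3.5: f = -7.625 < 0 → [-4, -3.5]
midpoint -3.75: f = -2.890625 < 0 → [-4, -3.75]
midpoint -3.875: f = -0.095703 < 0 → [-4, -3.875]
midpoint -3.9375: f = 1.4138 > 0 → [-3.9375, -3.875]

1.4138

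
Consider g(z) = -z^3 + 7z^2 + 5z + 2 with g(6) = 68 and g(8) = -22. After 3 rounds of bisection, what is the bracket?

[7.5, 7.75]

g(7) = 37 > 0, so the root lies in [7, 8]
g(7.5) = 11.375 > 0, so the root lies in [7.5, 8]
g(7.75) = -4.296875 < 0, so the root lies in [7.5, 7.75]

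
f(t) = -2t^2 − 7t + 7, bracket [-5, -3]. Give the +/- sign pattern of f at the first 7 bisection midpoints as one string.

+-+--++

midpoint -4: f = 3 > 0 → [-5, -4]
midpoint -4.5: f = -2 < 0 → [-4.5, -4]
midpoint -4.25: f = 0.625 > 0 → [-4.5, -4.25]
midpoint -4.375: f = -0.6562 < 0 → [-4.375, -4.25]
midpoint -4.3125: f = -0.0078 < 0 → [-4.3125, -4.25]
midpoint -4.28125: f = 0.3105 > 0 → [-4.3125, -4.28125]
midpoint -4.296875: f = 0.1519 > 0 → [-4.3125, -4.296875]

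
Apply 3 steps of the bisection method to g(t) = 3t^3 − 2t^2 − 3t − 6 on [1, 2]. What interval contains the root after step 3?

[1.75, 1.875]

g(1.5) = -4.875 < 0, so the root lies in [1.5, 2]
g(1.75) = -1.296875 < 0, so the root lies in [1.75, 2]
g(1.875) = 1.119141 > 0, so the root lies in [1.75, 1.875]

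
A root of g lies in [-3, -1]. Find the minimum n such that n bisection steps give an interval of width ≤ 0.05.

Width after n steps is 2/2^n. Need 2^n ≥ 2/0.05 = 40.
2^5 = 32 < 40 ≤ 2^6 = 64, so n = 6.

6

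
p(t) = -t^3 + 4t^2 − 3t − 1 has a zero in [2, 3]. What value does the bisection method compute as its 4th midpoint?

2.8125

p(2.5) = 0.875 > 0, so the root lies in [2.5, 3]
p(2.75) = 0.203125 > 0, so the root lies in [2.75, 3]
p(2.875) = -0.326172 < 0, so the root lies in [2.75, 2.875]
p(2.8125) = -0.0442 < 0, so the root lies in [2.75, 2.8125]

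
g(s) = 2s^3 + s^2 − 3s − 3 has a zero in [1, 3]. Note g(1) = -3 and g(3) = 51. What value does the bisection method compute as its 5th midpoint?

1.4375

g(2) = 11 > 0, so the root lies in [1, 2]
g(1.5) = 1.5 > 0, so the root lies in [1, 1.5]
g(1.25) = -1.28125 < 0, so the root lies in [1.25, 1.5]
g(1.375) = -0.0352 < 0, so the root lies in [1.375, 1.5]
g(1.4375) = 0.6948 > 0, so the root lies in [1.375, 1.4375]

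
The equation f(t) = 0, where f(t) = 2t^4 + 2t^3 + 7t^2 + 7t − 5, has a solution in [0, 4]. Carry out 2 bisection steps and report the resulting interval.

[0, 1]

t = 2 gives f = 85, positive; keep [0, 2]
t = 1 gives f = 13, positive; keep [0, 1]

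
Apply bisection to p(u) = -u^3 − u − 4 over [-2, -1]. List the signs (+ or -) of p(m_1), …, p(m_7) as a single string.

+--++++

midpoint -1.5: p = 0.875 > 0 → [-1.5, -1]
midpoint -1.25: p = -0.796875 < 0 → [-1.5, -1.25]
midpoint -1.375: p = -0.025391 < 0 → [-1.5, -1.375]
midpoint -1.4375: p = 0.408 > 0 → [-1.4375, -1.375]
midpoint -1.40625: p = 0.1872 > 0 → [-1.40625, -1.375]
midpoint -1.390625: p = 0.0799 > 0 → [-1.390625, -1.375]
midpoint -1.3828125: p = 0.027 > 0 → [-1.3828125, -1.375]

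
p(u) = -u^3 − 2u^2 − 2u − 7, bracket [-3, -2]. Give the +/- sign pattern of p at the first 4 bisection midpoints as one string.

+--+

p(-2.5) = 1.125 > 0, so the root lies in [-2.5, -2]
p(-2.25) = -1.234375 < 0, so the root lies in [-2.5, -2.25]
p(-2.375) = -0.134766 < 0, so the root lies in [-2.5, -2.375]
p(-2.4375) = 0.4744 > 0, so the root lies in [-2.4375, -2.375]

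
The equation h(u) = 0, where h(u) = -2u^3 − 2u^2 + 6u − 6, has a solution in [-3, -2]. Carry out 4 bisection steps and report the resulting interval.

[-2.625, -2.5625]

midpoint -2.5: h = -2.25 < 0 → [-3, -2.5]
midpoint -2.75: h = 3.96875 > 0 → [-2.75, -2.5]
midpoint -2.625: h = 0.644531 > 0 → [-2.625, -2.5]
midpoint -2.5625: h = -0.855 < 0 → [-2.625, -2.5625]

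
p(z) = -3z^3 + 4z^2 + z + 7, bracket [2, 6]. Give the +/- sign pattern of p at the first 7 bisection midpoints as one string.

z = 4 gives p = -117, negative; keep [2, 4]
z = 3 gives p = -35, negative; keep [2, 3]
z = 2.5 gives p = -12.375, negative; keep [2, 2.5]
z = 2.25 gives p = -4.6719, negative; keep [2, 2.25]
z = 2.125 gives p = -1.5996, negative; keep [2, 2.125]
z = 2.0625 gives p = -0.2429, negative; keep [2, 2.0625]
z = 2.03125 gives p = 0.3925, positive; keep [2.03125, 2.0625]

------+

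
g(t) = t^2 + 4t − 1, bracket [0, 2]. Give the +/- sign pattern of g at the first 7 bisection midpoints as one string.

m = 1, g(m) = 4 (+); new bracket [0, 1]
m = 0.5, g(m) = 1.25 (+); new bracket [0, 0.5]
m = 0.25, g(m) = 0.0625 (+); new bracket [0, 0.25]
m = 0.125, g(m) = -0.4844 (−); new bracket [0.125, 0.25]
m = 0.1875, g(m) = -0.2148 (−); new bracket [0.1875, 0.25]
m = 0.21875, g(m) = -0.0771 (−); new bracket [0.21875, 0.25]
m = 0.234375, g(m) = -0.0076 (−); new bracket [0.234375, 0.25]

+++----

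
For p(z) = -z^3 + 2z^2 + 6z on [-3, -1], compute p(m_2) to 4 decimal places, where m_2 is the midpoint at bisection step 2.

m = -2, p(m) = 4 (+); new bracket [-2, -1]
m = -1.5, p(m) = -1.125 (−); new bracket [-2, -1.5]

-1.1250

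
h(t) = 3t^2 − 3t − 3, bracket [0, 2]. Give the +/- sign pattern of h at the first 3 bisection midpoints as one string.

--+

h(1) = -3 < 0, so the root lies in [1, 2]
h(1.5) = -0.75 < 0, so the root lies in [1.5, 2]
h(1.75) = 0.9375 > 0, so the root lies in [1.5, 1.75]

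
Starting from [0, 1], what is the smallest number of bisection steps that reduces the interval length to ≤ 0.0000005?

21

Width after n steps is 1/2^n. Need 2^n ≥ 1/0.0000005 = 2000000.
2^20 = 1048576 < 2000000 ≤ 2^21 = 2097152, so n = 21.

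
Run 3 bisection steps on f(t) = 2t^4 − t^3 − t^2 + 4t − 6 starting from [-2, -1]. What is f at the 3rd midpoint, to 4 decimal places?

f(-1.5) = -0.75 < 0, so the root lies in [-2, -1.5]
f(-1.75) = 8.054688 > 0, so the root lies in [-1.75, -1.5]
f(-1.625) = 3.096191 > 0, so the root lies in [-1.625, -1.5]

3.0962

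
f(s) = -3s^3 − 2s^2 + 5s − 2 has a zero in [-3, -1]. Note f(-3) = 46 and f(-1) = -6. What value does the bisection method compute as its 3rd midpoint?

-1.75

s = -2 gives f = 4, positive; keep [-2, -1]
s = -1.5 gives f = -3.875, negative; keep [-2, -1.5]
s = -1.75 gives f = -0.796875, negative; keep [-2, -1.75]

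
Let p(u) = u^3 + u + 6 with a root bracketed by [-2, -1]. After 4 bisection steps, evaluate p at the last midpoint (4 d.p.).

-0.4929

midpoint -1.5: p = 1.125 > 0 → [-2, -1.5]
midpoint -1.75: p = -1.109375 < 0 → [-1.75, -1.5]
midpoint -1.625: p = 0.083984 > 0 → [-1.75, -1.625]
midpoint -1.6875: p = -0.4929 < 0 → [-1.6875, -1.625]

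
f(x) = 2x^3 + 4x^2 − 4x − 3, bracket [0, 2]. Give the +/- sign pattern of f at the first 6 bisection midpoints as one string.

x = 1 gives f = -1, negative; keep [1, 2]
x = 1.5 gives f = 6.75, positive; keep [1, 1.5]
x = 1.25 gives f = 2.15625, positive; keep [1, 1.25]
x = 1.125 gives f = 0.4102, positive; keep [1, 1.125]
x = 1.0625 gives f = -0.3354, negative; keep [1.0625, 1.125]
x = 1.09375 gives f = 0.027, positive; keep [1.0625, 1.09375]

-+++-+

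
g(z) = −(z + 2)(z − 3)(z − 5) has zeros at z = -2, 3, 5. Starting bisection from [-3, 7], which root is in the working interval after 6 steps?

z = 2 gives g = -12, negative; keep [-3, 2]
z = -0.5 gives g = -28.875, negative; keep [-3, -0.5]
z = -1.75 gives g = -8.015625, negative; keep [-3, -1.75]
z = -2.375 gives g = 14.8652, positive; keep [-2.375, -1.75]
z = -2.0625 gives g = 2.2346, positive; keep [-2.0625, -1.75]
z = -1.90625 gives g = -3.1766, negative; keep [-2.0625, -1.90625]

-2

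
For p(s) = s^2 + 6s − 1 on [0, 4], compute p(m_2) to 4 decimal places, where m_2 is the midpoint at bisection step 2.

p(2) = 15 > 0, so the root lies in [0, 2]
p(1) = 6 > 0, so the root lies in [0, 1]

6.0000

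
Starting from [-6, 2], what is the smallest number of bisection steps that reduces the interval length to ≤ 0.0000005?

24

Width after n steps is 8/2^n. Need 2^n ≥ 8/0.0000005 = 16000000.
2^23 = 8388608 < 16000000 ≤ 2^24 = 16777216, so n = 24.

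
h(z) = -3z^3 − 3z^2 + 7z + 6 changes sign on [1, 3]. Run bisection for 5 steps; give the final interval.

[1.4375, 1.5]

m = 2, h(m) = -16 (−); new bracket [1, 2]
m = 1.5, h(m) = -0.375 (−); new bracket [1, 1.5]
m = 1.25, h(m) = 4.203125 (+); new bracket [1.25, 1.5]
m = 1.375, h(m) = 2.1543 (+); new bracket [1.375, 1.5]
m = 1.4375, h(m) = 0.9519 (+); new bracket [1.4375, 1.5]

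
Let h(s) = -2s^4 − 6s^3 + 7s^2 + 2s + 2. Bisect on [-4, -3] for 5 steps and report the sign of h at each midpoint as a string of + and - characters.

++-++

s = -3.5 gives h = 37.875, positive; keep [-4, -3.5]
s = -3.75 gives h = 13.835938, positive; keep [-4, -3.75]
s = -3.875 gives h = -2.465332, negative; keep [-3.875, -3.75]
s = -3.8125 gives h = 6.0713, positive; keep [-3.875, -3.8125]
s = -3.84375 gives h = 1.9017, positive; keep [-3.875, -3.84375]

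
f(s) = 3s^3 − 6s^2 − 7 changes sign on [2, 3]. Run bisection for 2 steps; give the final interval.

[2.25, 2.5]

s = 2.5 gives f = 2.375, positive; keep [2, 2.5]
s = 2.25 gives f = -3.203125, negative; keep [2.25, 2.5]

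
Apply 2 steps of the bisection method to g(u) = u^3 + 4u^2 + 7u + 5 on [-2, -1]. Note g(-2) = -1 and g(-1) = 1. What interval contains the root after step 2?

[-1.75, -1.5]

u = -1.5 gives g = 0.125, positive; keep [-2, -1.5]
u = -1.75 gives g = -0.359375, negative; keep [-1.75, -1.5]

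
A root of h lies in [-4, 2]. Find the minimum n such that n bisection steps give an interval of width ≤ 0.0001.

Width after n steps is 6/2^n. Need 2^n ≥ 6/0.0001 = 60000.
2^15 = 32768 < 60000 ≤ 2^16 = 65536, so n = 16.

16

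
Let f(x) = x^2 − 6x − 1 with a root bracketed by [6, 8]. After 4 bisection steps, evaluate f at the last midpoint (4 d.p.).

-0.2344

x = 7 gives f = 6, positive; keep [6, 7]
x = 6.5 gives f = 2.25, positive; keep [6, 6.5]
x = 6.25 gives f = 0.5625, positive; keep [6, 6.25]
x = 6.125 gives f = -0.2344, negative; keep [6.125, 6.25]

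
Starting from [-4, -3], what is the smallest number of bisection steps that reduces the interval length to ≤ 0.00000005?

Width after n steps is 1/2^n. Need 2^n ≥ 1/0.00000005 = 20000000.
2^24 = 16777216 < 20000000 ≤ 2^25 = 33554432, so n = 25.

25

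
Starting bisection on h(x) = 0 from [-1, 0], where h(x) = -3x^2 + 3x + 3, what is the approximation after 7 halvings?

-0.6171875

m = -0.5, h(m) = 0.75 (+); new bracket [-1, -0.5]
m = -0.75, h(m) = -0.9375 (−); new bracket [-0.75, -0.5]
m = -0.625, h(m) = -0.046875 (−); new bracket [-0.625, -0.5]
m = -0.5625, h(m) = 0.3633 (+); new bracket [-0.625, -0.5625]
m = -0.59375, h(m) = 0.1611 (+); new bracket [-0.625, -0.59375]
m = -0.609375, h(m) = 0.0579 (+); new bracket [-0.625, -0.609375]
m = -0.6171875, h(m) = 0.0057 (+); new bracket [-0.625, -0.6171875]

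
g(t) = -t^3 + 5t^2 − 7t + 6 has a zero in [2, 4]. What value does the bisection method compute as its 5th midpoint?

t = 3 gives g = 3, positive; keep [3, 4]
t = 3.5 gives g = -0.125, negative; keep [3, 3.5]
t = 3.25 gives g = 1.734375, positive; keep [3.25, 3.5]
t = 3.375 gives g = 0.8848, positive; keep [3.375, 3.5]
t = 3.4375 gives g = 0.4006, positive; keep [3.4375, 3.5]

3.4375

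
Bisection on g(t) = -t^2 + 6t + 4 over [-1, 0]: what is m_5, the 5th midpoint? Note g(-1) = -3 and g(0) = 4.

-0.59375

g(-0.5) = 0.75 > 0, so the root lies in [-1, -0.5]
g(-0.75) = -1.0625 < 0, so the root lies in [-0.75, -0.5]
g(-0.625) = -0.140625 < 0, so the root lies in [-0.625, -0.5]
g(-0.5625) = 0.3086 > 0, so the root lies in [-0.625, -0.5625]
g(-0.59375) = 0.085 > 0, so the root lies in [-0.625, -0.59375]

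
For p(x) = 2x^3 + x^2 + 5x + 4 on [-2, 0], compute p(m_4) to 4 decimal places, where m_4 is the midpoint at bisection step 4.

m = -1, p(m) = -2 (−); new bracket [-1, 0]
m = -0.5, p(m) = 1.5 (+); new bracket [-1, -0.5]
m = -0.75, p(m) = -0.03125 (−); new bracket [-0.75, -0.5]
m = -0.625, p(m) = 0.7773 (+); new bracket [-0.75, -0.625]

0.7773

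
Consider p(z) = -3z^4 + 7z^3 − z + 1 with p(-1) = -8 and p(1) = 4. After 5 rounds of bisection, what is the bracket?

midpoint 0: p = 1 > 0 → [-1, 0]
midpoint -0.5: p = 0.4375 > 0 → [-1, -0.5]
midpoint -0.75: p = -2.152344 < 0 → [-0.75, -0.5]
midpoint -0.625: p = -0.5417 < 0 → [-0.625, -0.5]
midpoint -0.5625: p = 0.0163 > 0 → [-0.625, -0.5625]

[-0.625, -0.5625]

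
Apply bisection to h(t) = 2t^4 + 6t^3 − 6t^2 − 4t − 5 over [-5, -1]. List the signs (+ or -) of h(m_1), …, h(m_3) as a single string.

-+-

midpoint -3: h = -47 < 0 → [-5, -3]
midpoint -4: h = 43 > 0 → [-4, -3]
midpoint -3.5: h = -21.625 < 0 → [-4, -3.5]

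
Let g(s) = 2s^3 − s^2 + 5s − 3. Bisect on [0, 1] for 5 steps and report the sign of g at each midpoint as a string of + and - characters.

-++-+

s = 0.5 gives g = -0.5, negative; keep [0.5, 1]
s = 0.75 gives g = 1.03125, positive; keep [0.5, 0.75]
s = 0.625 gives g = 0.222656, positive; keep [0.5, 0.625]
s = 0.5625 gives g = -0.1479, negative; keep [0.5625, 0.625]
s = 0.59375 gives g = 0.0349, positive; keep [0.5625, 0.59375]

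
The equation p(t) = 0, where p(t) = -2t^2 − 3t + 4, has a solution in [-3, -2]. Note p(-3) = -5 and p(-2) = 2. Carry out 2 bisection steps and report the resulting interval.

t = -2.5 gives p = -1, negative; keep [-2.5, -2]
t = -2.25 gives p = 0.625, positive; keep [-2.5, -2.25]

[-2.5, -2.25]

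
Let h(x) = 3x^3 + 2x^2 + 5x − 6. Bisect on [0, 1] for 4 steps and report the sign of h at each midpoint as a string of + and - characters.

m = 0.5, h(m) = -2.625 (−); new bracket [0.5, 1]
m = 0.75, h(m) = 0.140625 (+); new bracket [0.5, 0.75]
m = 0.625, h(m) = -1.361328 (−); new bracket [0.625, 0.75]
m = 0.6875, h(m) = -0.6423 (−); new bracket [0.6875, 0.75]

-+--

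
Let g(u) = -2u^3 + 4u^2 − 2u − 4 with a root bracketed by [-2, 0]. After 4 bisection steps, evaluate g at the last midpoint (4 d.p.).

-0.6992

midpoint -1: g = 4 > 0 → [-1, 0]
midpoint -0.5: g = -1.75 < 0 → [-1, -0.5]
midpoint -0.75: g = 0.59375 > 0 → [-0.75, -0.5]
midpoint -0.625: g = -0.6992 < 0 → [-0.75, -0.625]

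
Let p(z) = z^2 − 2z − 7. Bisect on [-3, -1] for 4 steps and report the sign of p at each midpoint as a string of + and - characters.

z = -2 gives p = 1, positive; keep [-2, -1]
z = -1.5 gives p = -1.75, negative; keep [-2, -1.5]
z = -1.75 gives p = -0.4375, negative; keep [-2, -1.75]
z = -1.875 gives p = 0.2656, positive; keep [-1.875, -1.75]

+--+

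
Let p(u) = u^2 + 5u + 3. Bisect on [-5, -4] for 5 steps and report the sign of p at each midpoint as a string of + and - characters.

+-++-

u = -4.5 gives p = 0.75, positive; keep [-4.5, -4]
u = -4.25 gives p = -0.1875, negative; keep [-4.5, -4.25]
u = -4.375 gives p = 0.265625, positive; keep [-4.375, -4.25]
u = -4.3125 gives p = 0.0352, positive; keep [-4.3125, -4.25]
u = -4.28125 gives p = -0.0771, negative; keep [-4.3125, -4.28125]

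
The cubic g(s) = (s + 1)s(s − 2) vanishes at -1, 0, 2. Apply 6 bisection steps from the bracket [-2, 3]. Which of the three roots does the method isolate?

g(0.5) = -1.125 < 0, so the root lies in [0.5, 3]
g(1.75) = -1.203125 < 0, so the root lies in [1.75, 3]
g(2.375) = 3.005859 > 0, so the root lies in [1.75, 2.375]
g(2.0625) = 0.3948 > 0, so the root lies in [1.75, 2.0625]
g(1.90625) = -0.5194 < 0, so the root lies in [1.90625, 2.0625]
g(1.984375) = -0.0925 < 0, so the root lies in [1.984375, 2.0625]

2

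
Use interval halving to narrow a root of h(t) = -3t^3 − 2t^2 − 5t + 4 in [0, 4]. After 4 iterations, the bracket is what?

m = 2, h(m) = -38 (−); new bracket [0, 2]
m = 1, h(m) = -6 (−); new bracket [0, 1]
m = 0.5, h(m) = 0.625 (+); new bracket [0.5, 1]
m = 0.75, h(m) = -2.1406 (−); new bracket [0.5, 0.75]

[0.5, 0.75]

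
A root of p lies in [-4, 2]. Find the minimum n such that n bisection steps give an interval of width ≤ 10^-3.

Width after n steps is 6/2^n. Need 2^n ≥ 6/10^-3 = 6000.
2^12 = 4096 < 6000 ≤ 2^13 = 8192, so n = 13.

13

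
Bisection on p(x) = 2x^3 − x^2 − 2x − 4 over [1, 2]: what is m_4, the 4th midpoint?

m = 1.5, p(m) = -2.5 (−); new bracket [1.5, 2]
m = 1.75, p(m) = 0.15625 (+); new bracket [1.5, 1.75]
m = 1.625, p(m) = -1.308594 (−); new bracket [1.625, 1.75]
m = 1.6875, p(m) = -0.6118 (−); new bracket [1.6875, 1.75]

1.6875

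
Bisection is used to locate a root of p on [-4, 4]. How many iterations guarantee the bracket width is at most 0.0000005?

Width after n steps is 8/2^n. Need 2^n ≥ 8/0.0000005 = 16000000.
2^23 = 8388608 < 16000000 ≤ 2^24 = 16777216, so n = 24.

24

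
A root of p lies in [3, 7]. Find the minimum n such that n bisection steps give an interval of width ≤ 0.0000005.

Width after n steps is 4/2^n. Need 2^n ≥ 4/0.0000005 = 8000000.
2^22 = 4194304 < 8000000 ≤ 2^23 = 8388608, so n = 23.

23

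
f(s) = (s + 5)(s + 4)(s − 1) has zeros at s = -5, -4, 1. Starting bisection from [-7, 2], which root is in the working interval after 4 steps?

s = -2.5 gives f = -13.125, negative; keep [-2.5, 2]
s = -0.25 gives f = -22.265625, negative; keep [-0.25, 2]
s = 0.875 gives f = -3.580078, negative; keep [0.875, 2]
s = 1.4375 gives f = 15.3142, positive; keep [0.875, 1.4375]

1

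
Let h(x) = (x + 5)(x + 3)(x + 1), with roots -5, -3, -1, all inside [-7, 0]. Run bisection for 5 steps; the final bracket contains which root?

x = -3.5 gives h = 1.875, positive; keep [-7, -3.5]
x = -5.25 gives h = -2.390625, negative; keep [-5.25, -3.5]
x = -4.375 gives h = 2.900391, positive; keep [-5.25, -4.375]
x = -4.8125 gives h = 1.2957, positive; keep [-5.25, -4.8125]
x = -5.03125 gives h = -0.2559, negative; keep [-5.03125, -4.8125]

-5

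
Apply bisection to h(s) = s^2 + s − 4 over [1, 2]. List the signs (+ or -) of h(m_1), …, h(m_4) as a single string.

-+++

h(1.5) = -0.25 < 0, so the root lies in [1.5, 2]
h(1.75) = 0.8125 > 0, so the root lies in [1.5, 1.75]
h(1.625) = 0.265625 > 0, so the root lies in [1.5, 1.625]
h(1.5625) = 0.0039 > 0, so the root lies in [1.5, 1.5625]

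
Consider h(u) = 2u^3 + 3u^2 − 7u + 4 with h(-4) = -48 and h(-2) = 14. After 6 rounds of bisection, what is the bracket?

midpoint -3: h = -2 < 0 → [-3, -2]
midpoint -2.5: h = 9 > 0 → [-3, -2.5]
midpoint -2.75: h = 4.34375 > 0 → [-3, -2.75]
midpoint -2.875: h = 1.3945 > 0 → [-3, -2.875]
midpoint -2.9375: h = -0.2456 < 0 → [-2.9375, -2.875]
midpoint -2.90625: h = 0.5886 > 0 → [-2.9375, -2.90625]

[-2.9375, -2.90625]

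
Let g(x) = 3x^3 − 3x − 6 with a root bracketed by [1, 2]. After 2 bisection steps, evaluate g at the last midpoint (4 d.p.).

midpoint 1.5: g = -0.375 < 0 → [1.5, 2]
midpoint 1.75: g = 4.828125 > 0 → [1.5, 1.75]

4.8281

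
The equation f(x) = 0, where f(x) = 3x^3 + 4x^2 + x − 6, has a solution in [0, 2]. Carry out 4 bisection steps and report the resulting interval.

[0.875, 1]

f(1) = 2 > 0, so the root lies in [0, 1]
f(0.5) = -4.125 < 0, so the root lies in [0.5, 1]
f(0.75) = -1.734375 < 0, so the root lies in [0.75, 1]
f(0.875) = -0.0527 < 0, so the root lies in [0.875, 1]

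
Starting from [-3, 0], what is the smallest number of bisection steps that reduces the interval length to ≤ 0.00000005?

26

Width after n steps is 3/2^n. Need 2^n ≥ 3/0.00000005 = 60000000.
2^25 = 33554432 < 60000000 ≤ 2^26 = 67108864, so n = 26.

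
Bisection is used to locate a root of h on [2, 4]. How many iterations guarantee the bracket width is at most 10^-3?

Width after n steps is 2/2^n. Need 2^n ≥ 2/10^-3 = 2000.
2^10 = 1024 < 2000 ≤ 2^11 = 2048, so n = 11.

11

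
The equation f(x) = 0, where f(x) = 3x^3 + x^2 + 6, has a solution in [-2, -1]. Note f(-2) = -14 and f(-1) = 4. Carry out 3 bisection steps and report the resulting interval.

[-1.5, -1.375]

x = -1.5 gives f = -1.875, negative; keep [-1.5, -1]
x = -1.25 gives f = 1.703125, positive; keep [-1.5, -1.25]
x = -1.375 gives f = 0.091797, positive; keep [-1.5, -1.375]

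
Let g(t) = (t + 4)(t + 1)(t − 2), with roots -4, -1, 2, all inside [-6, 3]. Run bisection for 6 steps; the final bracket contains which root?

midpoint -1.5: g = 4.375 > 0 → [-6, -1.5]
midpoint -3.75: g = 3.953125 > 0 → [-6, -3.75]
midpoint -4.875: g = -23.310547 < 0 → [-4.875, -3.75]
midpoint -4.3125: g = -6.5344 < 0 → [-4.3125, -3.75]
midpoint -4.03125: g = -0.5713 < 0 → [-4.03125, -3.75]
midpoint -3.890625: g = 1.8624 > 0 → [-4.03125, -3.890625]

-4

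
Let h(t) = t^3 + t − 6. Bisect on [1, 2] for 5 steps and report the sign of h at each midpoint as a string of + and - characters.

t = 1.5 gives h = -1.125, negative; keep [1.5, 2]
t = 1.75 gives h = 1.109375, positive; keep [1.5, 1.75]
t = 1.625 gives h = -0.083984, negative; keep [1.625, 1.75]
t = 1.6875 gives h = 0.4929, positive; keep [1.625, 1.6875]
t = 1.65625 gives h = 0.1996, positive; keep [1.625, 1.65625]

-+-++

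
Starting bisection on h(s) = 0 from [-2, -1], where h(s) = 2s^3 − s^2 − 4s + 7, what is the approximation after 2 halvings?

-1.75

s = -1.5 gives h = 4, positive; keep [-2, -1.5]
s = -1.75 gives h = 0.21875, positive; keep [-2, -1.75]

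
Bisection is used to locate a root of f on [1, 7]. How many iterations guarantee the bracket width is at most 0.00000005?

Width after n steps is 6/2^n. Need 2^n ≥ 6/0.00000005 = 120000000.
2^26 = 67108864 < 120000000 ≤ 2^27 = 134217728, so n = 27.

27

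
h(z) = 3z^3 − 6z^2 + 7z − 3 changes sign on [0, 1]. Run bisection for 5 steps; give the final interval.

z = 0.5 gives h = -0.625, negative; keep [0.5, 1]
z = 0.75 gives h = 0.140625, positive; keep [0.5, 0.75]
z = 0.625 gives h = -0.236328, negative; keep [0.625, 0.75]
z = 0.6875 gives h = -0.0486, negative; keep [0.6875, 0.75]
z = 0.71875 gives h = 0.0456, positive; keep [0.6875, 0.71875]

[0.6875, 0.71875]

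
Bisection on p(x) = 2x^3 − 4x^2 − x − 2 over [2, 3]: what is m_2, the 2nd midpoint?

m = 2.5, p(m) = 1.75 (+); new bracket [2, 2.5]
m = 2.25, p(m) = -1.71875 (−); new bracket [2.25, 2.5]

2.25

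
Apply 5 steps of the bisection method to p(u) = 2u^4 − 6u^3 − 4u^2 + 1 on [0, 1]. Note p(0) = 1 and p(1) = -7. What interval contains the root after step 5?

[0.375, 0.40625]

p(0.5) = -0.625 < 0, so the root lies in [0, 0.5]
p(0.25) = 0.664062 > 0, so the root lies in [0.25, 0.5]
p(0.375) = 0.160645 > 0, so the root lies in [0.375, 0.5]
p(0.4375) = -0.1948 < 0, so the root lies in [0.375, 0.4375]
p(0.40625) = -0.008 < 0, so the root lies in [0.375, 0.40625]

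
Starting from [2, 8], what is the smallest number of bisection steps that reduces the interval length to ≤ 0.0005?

14

Width after n steps is 6/2^n. Need 2^n ≥ 6/0.0005 = 12000.
2^13 = 8192 < 12000 ≤ 2^14 = 16384, so n = 14.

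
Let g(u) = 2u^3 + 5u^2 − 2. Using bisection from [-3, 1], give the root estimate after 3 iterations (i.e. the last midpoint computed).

-2.5

u = -1 gives g = 1, positive; keep [-3, -1]
u = -2 gives g = 2, positive; keep [-3, -2]
u = -2.5 gives g = -2, negative; keep [-2.5, -2]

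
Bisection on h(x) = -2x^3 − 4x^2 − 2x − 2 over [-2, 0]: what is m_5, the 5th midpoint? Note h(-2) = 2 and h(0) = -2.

midpoint -1: h = -2 < 0 → [-2, -1]
midpoint -1.5: h = -1.25 < 0 → [-2, -1.5]
midpoint -1.75: h = -0.03125 < 0 → [-2, -1.75]
midpoint -1.875: h = 0.8711 > 0 → [-1.875, -1.75]
midpoint -1.8125: h = 0.3931 > 0 → [-1.8125, -1.75]

-1.8125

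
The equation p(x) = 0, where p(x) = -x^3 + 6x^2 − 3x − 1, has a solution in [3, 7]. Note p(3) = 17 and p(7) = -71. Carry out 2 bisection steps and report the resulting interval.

[5, 6]

midpoint 5: p = 9 > 0 → [5, 7]
midpoint 6: p = -19 < 0 → [5, 6]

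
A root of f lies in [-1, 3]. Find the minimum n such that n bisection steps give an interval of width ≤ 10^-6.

22

Width after n steps is 4/2^n. Need 2^n ≥ 4/10^-6 = 4000000.
2^21 = 2097152 < 4000000 ≤ 2^22 = 4194304, so n = 22.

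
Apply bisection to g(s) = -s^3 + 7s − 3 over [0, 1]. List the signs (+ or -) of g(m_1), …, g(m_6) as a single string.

+---++

midpoint 0.5: g = 0.375 > 0 → [0, 0.5]
midpoint 0.25: g = -1.265625 < 0 → [0.25, 0.5]
midpoint 0.375: g = -0.427734 < 0 → [0.375, 0.5]
midpoint 0.4375: g = -0.0212 < 0 → [0.4375, 0.5]
midpoint 0.46875: g = 0.1783 > 0 → [0.4375, 0.46875]
midpoint 0.453125: g = 0.0788 > 0 → [0.4375, 0.453125]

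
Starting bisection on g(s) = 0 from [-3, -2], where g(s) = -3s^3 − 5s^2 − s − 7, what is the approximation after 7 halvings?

-2.0546875

g(-2.5) = 11.125 > 0, so the root lies in [-2.5, -2]
g(-2.25) = 4.109375 > 0, so the root lies in [-2.25, -2]
g(-2.125) = 1.333984 > 0, so the root lies in [-2.125, -2]
g(-2.0625) = 0.114 > 0, so the root lies in [-2.0625, -2]
g(-2.03125) = -0.456 < 0, so the root lies in [-2.0625, -2.03125]
g(-2.046875) = -0.1743 < 0, so the root lies in [-2.0625, -2.046875]
g(-2.0546875) = -0.0309 < 0, so the root lies in [-2.0625, -2.0546875]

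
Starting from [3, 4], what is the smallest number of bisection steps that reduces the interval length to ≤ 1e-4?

14

Width after n steps is 1/2^n. Need 2^n ≥ 1/1e-4 = 10000.
2^13 = 8192 < 10000 ≤ 2^14 = 16384, so n = 14.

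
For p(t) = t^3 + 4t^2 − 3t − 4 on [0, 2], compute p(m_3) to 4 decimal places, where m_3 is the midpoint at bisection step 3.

t = 1 gives p = -2, negative; keep [1, 2]
t = 1.5 gives p = 3.875, positive; keep [1, 1.5]
t = 1.25 gives p = 0.453125, positive; keep [1, 1.25]

0.4531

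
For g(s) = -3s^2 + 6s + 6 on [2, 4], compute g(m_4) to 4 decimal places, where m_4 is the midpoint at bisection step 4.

s = 3 gives g = -3, negative; keep [2, 3]
s = 2.5 gives g = 2.25, positive; keep [2.5, 3]
s = 2.75 gives g = -0.1875, negative; keep [2.5, 2.75]
s = 2.625 gives g = 1.0781, positive; keep [2.625, 2.75]

1.0781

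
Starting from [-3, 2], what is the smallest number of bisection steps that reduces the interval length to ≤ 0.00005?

17

Width after n steps is 5/2^n. Need 2^n ≥ 5/0.00005 = 100000.
2^16 = 65536 < 100000 ≤ 2^17 = 131072, so n = 17.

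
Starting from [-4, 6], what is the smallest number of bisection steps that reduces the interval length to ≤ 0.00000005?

28

Width after n steps is 10/2^n. Need 2^n ≥ 10/0.00000005 = 200000000.
2^27 = 134217728 < 200000000 ≤ 2^28 = 268435456, so n = 28.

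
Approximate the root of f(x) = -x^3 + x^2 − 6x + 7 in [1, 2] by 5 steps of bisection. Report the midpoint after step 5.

x = 1.5 gives f = -3.125, negative; keep [1, 1.5]
x = 1.25 gives f = -0.890625, negative; keep [1, 1.25]
x = 1.125 gives f = 0.091797, positive; keep [1.125, 1.25]
x = 1.1875 gives f = -0.3894, negative; keep [1.125, 1.1875]
x = 1.15625 gives f = -0.1464, negative; keep [1.125, 1.15625]

1.15625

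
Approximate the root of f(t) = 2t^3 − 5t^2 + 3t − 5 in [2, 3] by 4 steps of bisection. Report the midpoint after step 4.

2.3125

t = 2.5 gives f = 2.5, positive; keep [2, 2.5]
t = 2.25 gives f = -0.78125, negative; keep [2.25, 2.5]
t = 2.375 gives f = 0.714844, positive; keep [2.25, 2.375]
t = 2.3125 gives f = -0.0679, negative; keep [2.3125, 2.375]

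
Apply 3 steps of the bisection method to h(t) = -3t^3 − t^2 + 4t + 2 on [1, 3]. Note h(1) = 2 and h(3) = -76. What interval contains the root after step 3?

[1, 1.25]

m = 2, h(m) = -18 (−); new bracket [1, 2]
m = 1.5, h(m) = -4.375 (−); new bracket [1, 1.5]
m = 1.25, h(m) = -0.421875 (−); new bracket [1, 1.25]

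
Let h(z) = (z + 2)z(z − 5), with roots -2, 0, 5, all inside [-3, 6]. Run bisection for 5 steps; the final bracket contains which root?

h(1.5) = -18.375 < 0, so the root lies in [1.5, 6]
h(3.75) = -26.953125 < 0, so the root lies in [3.75, 6]
h(4.875) = -4.189453 < 0, so the root lies in [4.875, 6]
h(5.4375) = 17.6931 > 0, so the root lies in [4.875, 5.4375]
h(5.15625) = 5.7655 > 0, so the root lies in [4.875, 5.15625]

5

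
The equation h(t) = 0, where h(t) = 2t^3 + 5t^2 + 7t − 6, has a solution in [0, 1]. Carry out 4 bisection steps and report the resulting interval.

[0.5625, 0.625]

midpoint 0.5: h = -1 < 0 → [0.5, 1]
midpoint 0.75: h = 2.90625 > 0 → [0.5, 0.75]
midpoint 0.625: h = 0.816406 > 0 → [0.5, 0.625]
midpoint 0.5625: h = -0.1245 < 0 → [0.5625, 0.625]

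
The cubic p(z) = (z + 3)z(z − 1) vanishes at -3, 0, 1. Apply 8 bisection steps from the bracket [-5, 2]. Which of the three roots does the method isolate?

-3

m = -1.5, p(m) = 5.625 (+); new bracket [-5, -1.5]
m = -3.25, p(m) = -3.453125 (−); new bracket [-3.25, -1.5]
m = -2.375, p(m) = 5.009766 (+); new bracket [-3.25, -2.375]
m = -2.8125, p(m) = 2.0105 (+); new bracket [-3.25, -2.8125]
m = -3.03125, p(m) = -0.3819 (−); new bracket [-3.03125, -2.8125]
m = -2.921875, p(m) = 0.8953 (+); new bracket [-3.03125, -2.921875]
m = -2.9765625, p(m) = 0.2774 (+); new bracket [-3.03125, -2.9765625]
m = -3.00390625, p(m) = -0.047 (−); new bracket [-3.00390625, -2.9765625]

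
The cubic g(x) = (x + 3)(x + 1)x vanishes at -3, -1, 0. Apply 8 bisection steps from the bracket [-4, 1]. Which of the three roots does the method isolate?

-3

x = -1.5 gives g = 1.125, positive; keep [-4, -1.5]
x = -2.75 gives g = 1.203125, positive; keep [-4, -2.75]
x = -3.375 gives g = -3.005859, negative; keep [-3.375, -2.75]
x = -3.0625 gives g = -0.3948, negative; keep [-3.0625, -2.75]
x = -2.90625 gives g = 0.5194, positive; keep [-3.0625, -2.90625]
x = -2.984375 gives g = 0.0925, positive; keep [-3.0625, -2.984375]
x = -3.0234375 gives g = -0.1434, negative; keep [-3.0234375, -2.984375]
x = -3.00390625 gives g = -0.0235, negative; keep [-3.00390625, -2.984375]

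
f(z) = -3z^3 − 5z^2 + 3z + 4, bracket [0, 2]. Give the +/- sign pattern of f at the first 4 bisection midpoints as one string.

-+++

z = 1 gives f = -1, negative; keep [0, 1]
z = 0.5 gives f = 3.875, positive; keep [0.5, 1]
z = 0.75 gives f = 2.171875, positive; keep [0.75, 1]
z = 0.875 gives f = 0.7871, positive; keep [0.875, 1]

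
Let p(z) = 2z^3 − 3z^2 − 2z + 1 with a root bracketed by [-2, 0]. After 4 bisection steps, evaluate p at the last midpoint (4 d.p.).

0.5898

m = -1, p(m) = -2 (−); new bracket [-1, 0]
m = -0.5, p(m) = 1 (+); new bracket [-1, -0.5]
m = -0.75, p(m) = -0.03125 (−); new bracket [-0.75, -0.5]
m = -0.625, p(m) = 0.5898 (+); new bracket [-0.75, -0.625]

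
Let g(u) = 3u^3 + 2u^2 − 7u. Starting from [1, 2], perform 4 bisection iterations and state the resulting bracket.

[1.1875, 1.25]

g(1.5) = 4.125 > 0, so the root lies in [1, 1.5]
g(1.25) = 0.234375 > 0, so the root lies in [1, 1.25]
g(1.125) = -1.072266 < 0, so the root lies in [1.125, 1.25]
g(1.1875) = -0.4685 < 0, so the root lies in [1.1875, 1.25]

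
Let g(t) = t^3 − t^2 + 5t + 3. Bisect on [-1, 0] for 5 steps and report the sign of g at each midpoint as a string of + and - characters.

+----

g(-0.5) = 0.125 > 0, so the root lies in [-1, -0.5]
g(-0.75) = -1.734375 < 0, so the root lies in [-0.75, -0.5]
g(-0.625) = -0.759766 < 0, so the root lies in [-0.625, -0.5]
g(-0.5625) = -0.3069 < 0, so the root lies in [-0.5625, -0.5]
g(-0.53125) = -0.0884 < 0, so the root lies in [-0.53125, -0.5]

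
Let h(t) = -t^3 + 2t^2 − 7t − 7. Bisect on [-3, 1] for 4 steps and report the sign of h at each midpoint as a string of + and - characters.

m = -1, h(m) = 3 (+); new bracket [-1, 1]
m = 0, h(m) = -7 (−); new bracket [-1, 0]
m = -0.5, h(m) = -2.875 (−); new bracket [-1, -0.5]
m = -0.75, h(m) = -0.2031 (−); new bracket [-1, -0.75]

+---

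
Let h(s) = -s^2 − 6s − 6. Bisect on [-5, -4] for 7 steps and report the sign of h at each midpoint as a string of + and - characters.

+-+++-+

s = -4.5 gives h = 0.75, positive; keep [-5, -4.5]
s = -4.75 gives h = -0.0625, negative; keep [-4.75, -4.5]
s = -4.625 gives h = 0.359375, positive; keep [-4.75, -4.625]
s = -4.6875 gives h = 0.1523, positive; keep [-4.75, -4.6875]
s = -4.71875 gives h = 0.0459, positive; keep [-4.75, -4.71875]
s = -4.734375 gives h = -0.0081, negative; keep [-4.734375, -4.71875]
s = -4.7265625 gives h = 0.019, positive; keep [-4.734375, -4.7265625]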